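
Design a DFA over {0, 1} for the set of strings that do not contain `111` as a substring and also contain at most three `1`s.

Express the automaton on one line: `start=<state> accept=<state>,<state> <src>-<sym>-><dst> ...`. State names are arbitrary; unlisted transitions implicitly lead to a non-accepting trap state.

Run two small machines in parallel and take their product. One (4 states) tracks partial matches of the forbidden pattern `111`; the other (5 states) tracks the count of `1`s, saturating at 4. Each combined state is a pair, one component from each; accept when both components accept. After merging equivalent states the machine shrinks.
With 7 states:
        0   1  
>* s0   s0  s1 
 * s1   s2  s3 
 * s2   s2  s4 
 * s3   s4  s5 
 * s4   s4  s6 
   s5   s5  s5 
 * s6   s6  s5 
(> = start, * = accepting)

start=s0 accept=s0,s1,s2,s3,s4,s6 s0-0->s0 s0-1->s1 s1-0->s2 s1-1->s3 s2-0->s2 s2-1->s4 s3-0->s4 s3-1->s5 s4-0->s4 s4-1->s6 s5-0->s5 s5-1->s5 s6-0->s6 s6-1->s5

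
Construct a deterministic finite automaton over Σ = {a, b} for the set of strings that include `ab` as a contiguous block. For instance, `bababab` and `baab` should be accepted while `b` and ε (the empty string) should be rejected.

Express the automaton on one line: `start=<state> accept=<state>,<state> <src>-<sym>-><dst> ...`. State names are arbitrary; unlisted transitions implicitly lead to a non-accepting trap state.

start=s0 accept=s2 s0-a->s1 s0-b->s0 s1-a->s1 s1-b->s2 s2-a->s2 s2-b->s2

States s0..s1 record the length of the longest prefix of `ab` that matches the current input suffix. Reaching s2 means `ab` has been seen, and we stay there forever. Accept from s2.
        a   b  
>  s0   s1  s0 
   s1   s1  s2 
 * s2   s2  s2 
(> = start, * = accepting)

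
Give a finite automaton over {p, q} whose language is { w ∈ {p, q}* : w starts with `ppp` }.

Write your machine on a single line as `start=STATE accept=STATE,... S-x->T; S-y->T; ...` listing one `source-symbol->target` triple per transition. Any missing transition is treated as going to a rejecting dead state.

start=A; accept=D; A-p->B; A-q->E; B-p->C; B-q->E; C-p->D; C-q->E; D-p->D; D-q->D; E-p->E; E-q->E

Check the first 3 symbols one by one: A through C record how many have matched `ppp` so far; any wrong symbol goes to the dead state E. After all 3 match we enter the accepting sink D.
       p  q 
>  A   B  E 
   B   C  E 
   C   D  E 
 * D   D  D 
   E   E  E 
(> = start, * = accepting)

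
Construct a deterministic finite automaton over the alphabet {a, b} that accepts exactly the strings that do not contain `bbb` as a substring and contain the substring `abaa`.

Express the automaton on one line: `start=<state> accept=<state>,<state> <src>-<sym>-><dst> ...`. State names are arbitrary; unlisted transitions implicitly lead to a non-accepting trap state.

start=S0 accept=S7,S8,S9 S0-a->S1 S0-b->S2 S1-a->S1 S1-b->S3 S2-a->S1 S2-b->S4 S3-a->S5 S3-b->S4 S4-a->S1 S4-b->S6 S5-a->S7 S5-b->S3 S6-a->S6 S6-b->S6 S7-a->S7 S7-b->S8 S8-a->S7 S8-b->S9 S9-a->S7 S9-b->S6

Build one automaton per condition and run them in lockstep. One (4 states) tracks partial matches of the forbidden pattern `bbb`; the other (5 states) tracks whether and how much of `abaa` has been seen. Each combined state is a pair, one component from each; accept when both components accept. Equivalent product states are then merged.
10 states suffice.
        a   b  
>  S0   S1  S2 
   S1   S1  S3 
   S2   S1  S4 
   S3   S5  S4 
   S4   S1  S6 
   S5   S7  S3 
   S6   S6  S6 
 * S7   S7  S8 
 * S8   S7  S9 
 * S9   S7  S6 
(> = start, * = accepting)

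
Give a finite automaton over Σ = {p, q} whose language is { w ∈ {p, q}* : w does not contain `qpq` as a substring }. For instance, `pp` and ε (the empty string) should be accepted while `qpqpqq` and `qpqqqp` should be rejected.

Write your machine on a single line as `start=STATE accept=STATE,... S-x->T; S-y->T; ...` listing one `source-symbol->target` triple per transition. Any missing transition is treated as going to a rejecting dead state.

start=A; accept=A,B,C; A-p->A; A-q->B; B-p->C; B-q->B; C-p->A; C-q->D; D-p->D; D-q->D

Track partial matches of the forbidden pattern `qpq`. State D is a dead state reached once `qpq` has occurred; every other state accepts. A means no part of `qpq` is currently matched.
With 4 states:
       p  q 
>* A   A  B 
 * B   C  B 
 * C   A  D 
   D   D  D 
(> = start, * = accepting)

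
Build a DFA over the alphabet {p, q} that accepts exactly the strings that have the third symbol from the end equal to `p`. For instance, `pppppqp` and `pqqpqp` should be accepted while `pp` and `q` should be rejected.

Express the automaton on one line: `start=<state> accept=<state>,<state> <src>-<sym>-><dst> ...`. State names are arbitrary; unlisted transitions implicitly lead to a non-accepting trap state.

start=A accept=H,I,J,K A-p->B A-q->C B-p->D B-q->E C-p->F C-q->G D-p->H D-q->I E-p->J E-q->K F-p->L F-q->M G-p->N G-q->O H-p->H H-q->I I-p->J I-q->K J-p->L J-q->M K-p->N K-q->O L-p->H L-q->I M-p->J M-q->K N-p->L N-q->M O-p->N O-q->O

Because acceptance depends on a position counted from the end, the machine has to buffer the most recent 3 symbols. Make each state the string of the last up-to-3 symbols read; on input `x` shift the window left and append `x`. Accept when the buffered window has length 3 and begins with `p`.
With 15 states:
       p  q 
>  A   B  C 
   B   D  E 
   C   F  G 
   D   H  I 
   E   J  K 
   F   L  M 
   G   N  O 
 * H   H  I 
 * I   J  K 
 * J   L  M 
 * K   N  O 
   L   H  I 
   M   J  K 
   N   L  M 
   O   N  O 
(> = start, * = accepting)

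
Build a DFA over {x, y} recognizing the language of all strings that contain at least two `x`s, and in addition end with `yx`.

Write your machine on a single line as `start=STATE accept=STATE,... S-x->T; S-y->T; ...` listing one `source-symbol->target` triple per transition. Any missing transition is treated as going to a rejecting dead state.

Build one automaton per condition and run them in lockstep. The first has 4 states tracking the count of `x`s, saturating at 3; the second has 3 states tracking how much of the suffix `yx` has currently been matched. A product state is a pair (one from each), accepting exactly when both do. After merging equivalent states the machine shrinks.
With 4 states:
        x   y  
>  q0   q1  q0 
   q1   q1  q2 
   q2   q3  q2 
 * q3   q1  q2 
(> = start, * = accepting)

start=q0; accept=q3; q0-x->q1; q0-y->q0; q1-x->q1; q1-y->q2; q2-x->q3; q2-y->q2; q3-x->q1; q3-y->q2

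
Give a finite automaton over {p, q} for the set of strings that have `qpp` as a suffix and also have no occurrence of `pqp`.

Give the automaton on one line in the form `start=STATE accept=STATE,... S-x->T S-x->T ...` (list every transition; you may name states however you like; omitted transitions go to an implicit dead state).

Run two small machines in parallel and take their product. The first has 4 states tracking how much of the suffix `qpp` has currently been matched; the second has 4 states tracking partial matches of the forbidden pattern `pqp`. A product state is a pair (one from each), accepting exactly when both do.
With 10 states:
        p   q  
>  s0   s1  s2 
   s1   s1  s3 
   s2   s4  s2 
   s3   s5  s2 
   s4   s6  s3 
   s5   s7  s8 
 * s6   s1  s3 
   s7   s9  s8 
   s8   s5  s8 
   s9   s9  s8 
(> = start, * = accepting)

start=s0 accept=s6 s0-p->s1 s0-q->s2 s1-p->s1 s1-q->s3 s2-p->s4 s2-q->s2 s3-p->s5 s3-q->s2 s4-p->s6 s4-q->s3 s5-p->s7 s5-q->s8 s6-p->s1 s6-q->s3 s7-p->s9 s7-q->s8 s8-p->s5 s8-q->s8 s9-p->s9 s9-q->s8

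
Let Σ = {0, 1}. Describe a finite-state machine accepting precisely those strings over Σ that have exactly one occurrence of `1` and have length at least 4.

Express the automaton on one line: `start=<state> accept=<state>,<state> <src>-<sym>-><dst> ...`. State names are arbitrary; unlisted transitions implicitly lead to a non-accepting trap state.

Build one automaton per condition and run them in lockstep. One (3 states) tracks the count of `1`s, saturating at 2; the other (6 states) tracks the input length, saturating at 5. Each combined state is a pair, one component from each; accept when both components accept. Equivalent product states are then merged.
With 9 states:
        0   1  
>  q0   q1  q2 
   q1   q3  q4 
   q2   q4  q5 
   q3   q6  q7 
   q4   q7  q5 
   q5   q5  q5 
   q6   q6  q8 
   q7   q8  q5 
 * q8   q8  q5 
(> = start, * = accepting)

start=q0 accept=q8 q0-0->q1 q0-1->q2 q1-0->q3 q1-1->q4 q2-0->q4 q2-1->q5 q3-0->q6 q3-1->q7 q4-0->q7 q4-1->q5 q5-0->q5 q5-1->q5 q6-0->q6 q6-1->q8 q7-0->q8 q7-1->q5 q8-0->q8 q8-1->q5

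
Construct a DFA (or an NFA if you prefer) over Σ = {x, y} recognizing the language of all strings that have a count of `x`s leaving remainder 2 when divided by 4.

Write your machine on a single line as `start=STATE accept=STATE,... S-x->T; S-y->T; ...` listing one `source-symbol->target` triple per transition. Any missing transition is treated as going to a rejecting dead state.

The only thing that matters is how many `x`s have appeared, reduced mod 4. Use one state per residue: S0 for 0, …, S3 for 3. Reading `x` moves to the next residue; anything else stays put. S2 is accepting.
        x   y  
>  S0   S1  S0 
   S1   S2  S1 
 * S2   S3  S2 
   S3   S0  S3 
(> = start, * = accepting)

start=S0; accept=S2; S0-x->S1; S0-y->S0; S1-x->S2; S1-y->S1; S2-x->S3; S2-y->S2; S3-x->S0; S3-y->S3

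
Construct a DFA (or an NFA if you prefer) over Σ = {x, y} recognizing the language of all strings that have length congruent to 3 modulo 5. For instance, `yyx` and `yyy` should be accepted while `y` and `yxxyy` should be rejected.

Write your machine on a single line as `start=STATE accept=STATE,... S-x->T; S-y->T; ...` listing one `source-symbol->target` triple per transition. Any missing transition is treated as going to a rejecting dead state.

start=q0; accept=q3; q0-x->q1; q0-y->q1; q1-x->q2; q1-y->q2; q2-x->q3; q2-y->q3; q3-x->q4; q3-y->q4; q4-x->q0; q4-y->q0

Count input length modulo 5: every symbol advances one step around the cycle q0 → q1 → q2 → q3 → q4 → q0. Accept at q3.
A 5-state machine:
        x   y  
>  q0   q1  q1 
   q1   q2  q2 
   q2   q3  q3 
 * q3   q4  q4 
   q4   q0  q0 
(> = start, * = accepting)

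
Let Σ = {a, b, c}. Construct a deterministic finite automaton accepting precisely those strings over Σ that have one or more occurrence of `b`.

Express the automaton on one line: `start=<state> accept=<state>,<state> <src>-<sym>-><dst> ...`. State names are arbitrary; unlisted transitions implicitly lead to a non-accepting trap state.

start=s0 accept=s1,s2 s0-a->s0 s0-b->s1 s0-c->s0 s1-a->s1 s1-b->s2 s1-c->s1 s2-a->s2 s2-b->s2 s2-c->s2

Count `b`s, saturating at 2: state s0 means no `b` yet, s1 means one `b` seen, s2 means more than one. Each `b` increments (capped at s2); other symbols loop. Accept from {s1, s2}.
3 states suffice.
        a   b   c  
>  s0   s0  s1  s0 
 * s1   s1  s2  s1 
 * s2   s2  s2  s2 
(> = start, * = accepting)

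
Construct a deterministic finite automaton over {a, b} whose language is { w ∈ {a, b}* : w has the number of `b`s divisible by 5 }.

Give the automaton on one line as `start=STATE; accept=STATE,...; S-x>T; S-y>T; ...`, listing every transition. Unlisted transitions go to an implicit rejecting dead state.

The only thing that matters is how many `b`s have appeared, reduced mod 5. Use one state per residue: s0 for 0, …, s4 for 4. Reading `b` moves to the next residue; anything else stays put. s0 is accepting.
With 5 states:
        a   b  
>* s0   s0  s1 
   s1   s1  s2 
   s2   s2  s3 
   s3   s3  s4 
   s4   s4  s0 
(> = start, * = accepting)

start=s0; accept=s0; s0-a>s0; s0-b>s1; s1-a>s1; s1-b>s2; s2-a>s2; s2-b>s3; s3-a>s3; s3-b>s4; s4-a>s4; s4-b>s0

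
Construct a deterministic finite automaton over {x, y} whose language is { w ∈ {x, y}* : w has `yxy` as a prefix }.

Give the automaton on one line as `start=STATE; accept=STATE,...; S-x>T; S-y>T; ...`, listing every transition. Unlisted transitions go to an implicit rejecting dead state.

Walk along `yxy` while the input agrees: from S0 take `y` to S1, and so on. Any deviation drops to the rejecting sink S4. Once S3 is reached the prefix is confirmed and every continuation is accepted.
5 states suffice.
        x   y  
>  S0   S4  S1 
   S1   S2  S4 
   S2   S4  S3 
 * S3   S3  S3 
   S4   S4  S4 
(> = start, * = accepting)

start=S0; accept=S3; S0-x>S4; S0-y>S1; S1-x>S2; S1-y>S4; S2-x>S4; S2-y>S3; S3-x>S3; S3-y>S3; S4-x>S4; S4-y>S4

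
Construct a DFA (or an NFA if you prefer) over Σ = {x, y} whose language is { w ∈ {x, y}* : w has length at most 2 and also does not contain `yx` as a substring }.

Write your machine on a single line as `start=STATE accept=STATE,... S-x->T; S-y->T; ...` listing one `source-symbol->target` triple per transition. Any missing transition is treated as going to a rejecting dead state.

Handle the two conditions separately and then intersect. The first has 4 states tracking the input length, saturating at 3; the second has 3 states tracking partial matches of the forbidden pattern `yx`. A product state is a pair (one from each), accepting exactly when both do. Minimizing collapses redundant product states.
A 5-state machine:
        x   y  
>* q0   q1  q2 
 * q1   q3  q3 
 * q2   q4  q3 
 * q3   q4  q4 
   q4   q4  q4 
(> = start, * = accepting)

start=q0; accept=q0,q1,q2,q3; q0-x->q1; q0-y->q2; q1-x->q3; q1-y->q3; q2-x->q4; q2-y->q3; q3-x->q4; q3-y->q4; q4-x->q4; q4-y->q4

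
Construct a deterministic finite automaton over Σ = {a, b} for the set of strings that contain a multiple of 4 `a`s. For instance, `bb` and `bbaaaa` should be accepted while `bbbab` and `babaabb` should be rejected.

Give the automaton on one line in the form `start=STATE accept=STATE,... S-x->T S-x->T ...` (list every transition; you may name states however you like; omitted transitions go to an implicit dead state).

start=q0 accept=q0 q0-a->q1 q0-b->q0 q1-a->q2 q1-b->q1 q2-a->q3 q2-b->q2 q3-a->q0 q3-b->q3

Keep the running count of `a`s modulo 4: each `a` advances along the cycle q0 → q1 → q2 → q3 → q0 while other symbols loop. Accept at q0.
4 states suffice.
        a   b  
>* q0   q1  q0 
   q1   q2  q1 
   q2   q3  q2 
   q3   q0  q3 
(> = start, * = accepting)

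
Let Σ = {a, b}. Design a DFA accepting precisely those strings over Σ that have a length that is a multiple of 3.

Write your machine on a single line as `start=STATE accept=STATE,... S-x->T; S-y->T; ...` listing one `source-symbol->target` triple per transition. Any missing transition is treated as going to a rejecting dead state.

start=s0; accept=s0; s0-a->s1; s0-b->s1; s1-a->s2; s1-b->s2; s2-a->s0; s2-b->s0

Count input length modulo 3: every symbol advances one step around the cycle s0 → s1 → s2 → s0. Accept at s0.
        a   b  
>* s0   s1  s1 
   s1   s2  s2 
   s2   s0  s0 
(> = start, * = accepting)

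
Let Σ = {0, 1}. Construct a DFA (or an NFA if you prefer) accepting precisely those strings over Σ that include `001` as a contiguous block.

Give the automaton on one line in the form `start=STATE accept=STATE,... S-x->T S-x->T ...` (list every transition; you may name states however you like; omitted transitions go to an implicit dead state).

Track how much of `001` has been matched so far: state s0 is no progress, s3 is the absorbing accept state reached once `001` has occurred. Intermediate states record partial matches; on a mismatch, fall back to the longest reusable overlap.
        0   1  
>  s0   s1  s0 
   s1   s2  s0 
   s2   s2  s3 
 * s3   s3  s3 
(> = start, * = accepting)

start=s0 accept=s3 s0-0->s1 s0-1->s0 s1-0->s2 s1-1->s0 s2-0->s2 s2-1->s3 s3-0->s3 s3-1->s3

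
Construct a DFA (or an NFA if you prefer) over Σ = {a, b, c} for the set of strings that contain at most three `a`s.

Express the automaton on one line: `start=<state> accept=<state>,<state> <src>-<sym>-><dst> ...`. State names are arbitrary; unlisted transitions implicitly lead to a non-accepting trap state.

Count `a`s, saturating at 4: states s0 through s3 mean 0 through 3 `a`s seen; s4 means more than 3. Each `a` increments (capped at s4); other symbols loop. Accept from {s0, s1, s2, s3}.
With 5 states:
        a   b   c  
>* s0   s1  s0  s0 
 * s1   s2  s1  s1 
 * s2   s3  s2  s2 
 * s3   s4  s3  s3 
   s4   s4  s4  s4 
(> = start, * = accepting)

start=s0 accept=s0,s1,s2,s3 s0-a->s1 s0-b->s0 s0-c->s0 s1-a->s2 s1-b->s1 s1-c->s1 s2-a->s3 s2-b->s2 s2-c->s2 s3-a->s4 s3-b->s3 s3-c->s3 s4-a->s4 s4-b->s4 s4-c->s4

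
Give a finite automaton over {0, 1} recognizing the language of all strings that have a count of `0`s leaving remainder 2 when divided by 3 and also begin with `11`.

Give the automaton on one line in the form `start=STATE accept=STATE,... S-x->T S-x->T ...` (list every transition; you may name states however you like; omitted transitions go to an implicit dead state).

Run two small machines in parallel and take their product. The first has 3 states tracking the count of `0`s modulo 3; the second has 4 states tracking whether the input so far still matches the prefix `11`. A product state is a pair (one from each), accepting exactly when both do.
With 8 states:
       0  1 
>  A   B  C 
   B   D  B 
   C   B  E 
   D   F  D 
   E   G  E 
   F   B  F 
   G   H  G 
 * H   E  H 
(> = start, * = accepting)

start=A accept=H A-0->B A-1->C B-0->D B-1->B C-0->B C-1->E D-0->F D-1->D E-0->G E-1->E F-0->B F-1->F G-0->H G-1->G H-0->E H-1->H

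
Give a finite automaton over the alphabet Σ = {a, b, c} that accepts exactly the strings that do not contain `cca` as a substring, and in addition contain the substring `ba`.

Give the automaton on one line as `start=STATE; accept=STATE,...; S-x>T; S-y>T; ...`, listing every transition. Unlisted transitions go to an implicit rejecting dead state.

start=S0; accept=S3,S5,S7; S0-a>S0; S0-b>S1; S0-c>S2; S1-a>S3; S1-b>S1; S1-c>S2; S2-a>S0; S2-b>S1; S2-c>S4; S3-a>S3; S3-b>S3; S3-c>S5; S4-a>S6; S4-b>S1; S4-c>S4; S5-a>S3; S5-b>S3; S5-c>S7; S6-a>S6; S6-b>S8; S6-c>S6; S7-a>S9; S7-b>S3; S7-c>S7; S8-a>S9; S8-b>S8; S8-c>S6; S9-a>S9; S9-b>S9; S9-c>S9

Run two small machines in parallel and take their product. The first has 4 states tracking partial matches of the forbidden pattern `cca`; the second has 3 states tracking whether and how much of `ba` has been seen. A product state is a pair (one from each), accepting exactly when both do.
        a   b   c  
>  S0   S0  S1  S2 
   S1   S3  S1  S2 
   S2   S0  S1  S4 
 * S3   S3  S3  S5 
   S4   S6  S1  S4 
 * S5   S3  S3  S7 
   S6   S6  S8  S6 
 * S7   S9  S3  S7 
   S8   S9  S8  S6 
   S9   S9  S9  S9 
(> = start, * = accepting)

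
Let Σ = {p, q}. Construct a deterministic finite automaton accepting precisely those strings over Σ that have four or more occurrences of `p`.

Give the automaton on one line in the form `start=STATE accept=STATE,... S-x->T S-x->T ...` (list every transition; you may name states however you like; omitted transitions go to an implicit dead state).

Only the number of `p`s matters, and only up to 5. Make a chain A → B → C → D → E → F advanced by each `p` (with F absorbing); every other symbol self-loops. The accepting set is {E, F}.
       p  q 
>  A   B  A 
   B   C  B 
   C   D  C 
   D   E  D 
 * E   F  E 
 * F   F  F 
(> = start, * = accepting)

start=A accept=E,F A-p->B A-q->A B-p->C B-q->B C-p->D C-q->C D-p->E D-q->D E-p->F E-q->E F-p->F F-q->F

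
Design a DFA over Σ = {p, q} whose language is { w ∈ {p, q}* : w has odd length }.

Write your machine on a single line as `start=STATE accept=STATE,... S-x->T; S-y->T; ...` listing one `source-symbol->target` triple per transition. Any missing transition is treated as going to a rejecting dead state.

Count input length modulo 2: every symbol advances one step around the cycle A → B → A. Accept at B.
       p  q 
>  A   B  B 
 * B   A  A 
(> = start, * = accepting)

start=A; accept=B; A-p->B; A-q->B; B-p->A; B-q->A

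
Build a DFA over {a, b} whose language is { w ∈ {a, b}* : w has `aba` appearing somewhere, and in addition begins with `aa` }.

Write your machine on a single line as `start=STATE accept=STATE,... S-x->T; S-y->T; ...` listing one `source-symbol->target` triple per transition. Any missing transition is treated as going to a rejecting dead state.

Build one automaton per condition and run them in lockstep. The first has 4 states tracking whether and how much of `aba` has been seen; the second has 4 states tracking whether the input so far still matches the prefix `aa`. A product state is a pair (one from each), accepting exactly when both do. Minimizing collapses redundant product states.
A 7-state machine:
        a   b  
>  q0   q1  q2 
   q1   q3  q2 
   q2   q2  q2 
   q3   q3  q4 
   q4   q5  q6 
 * q5   q5  q5 
   q6   q3  q6 
(> = start, * = accepting)

start=q0; accept=q5; q0-a->q1; q0-b->q2; q1-a->q3; q1-b->q2; q2-a->q2; q2-b->q2; q3-a->q3; q3-b->q4; q4-a->q5; q4-b->q6; q5-a->q5; q5-b->q5; q6-a->q3; q6-b->q6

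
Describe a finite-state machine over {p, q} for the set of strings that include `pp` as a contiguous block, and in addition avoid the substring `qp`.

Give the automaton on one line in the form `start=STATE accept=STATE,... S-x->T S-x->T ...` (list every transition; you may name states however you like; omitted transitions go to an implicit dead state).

start=S0 accept=S3,S4 S0-p->S1 S0-q->S2 S1-p->S3 S1-q->S2 S2-p->S2 S2-q->S2 S3-p->S3 S3-q->S4 S4-p->S2 S4-q->S4

Build one automaton per condition and run them in lockstep. The first has 3 states tracking whether and how much of `pp` has been seen; the second has 3 states tracking partial matches of the forbidden pattern `qp`. A product state is a pair (one from each), accepting exactly when both do. Equivalent product states are then merged.
A 5-state machine:
        p   q  
>  S0   S1  S2 
   S1   S3  S2 
   S2   S2  S2 
 * S3   S3  S4 
 * S4   S2  S4 
(> = start, * = accepting)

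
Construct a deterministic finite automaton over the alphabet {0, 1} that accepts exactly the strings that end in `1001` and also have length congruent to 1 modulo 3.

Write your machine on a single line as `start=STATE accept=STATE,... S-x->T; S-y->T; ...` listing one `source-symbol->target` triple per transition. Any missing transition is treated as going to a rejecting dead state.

start=q0; accept=q11; q0-0->q1; q0-1->q2; q1-0->q3; q1-1->q4; q2-0->q5; q2-1->q4; q3-0->q0; q3-1->q6; q4-0->q7; q4-1->q6; q5-0->q8; q5-1->q6; q6-0->q9; q6-1->q2; q7-0->q10; q7-1->q2; q8-0->q1; q8-1->q11; q9-0->q12; q9-1->q4; q10-0->q3; q10-1->q13; q11-0->q5; q11-1->q4; q12-0->q0; q12-1->q14; q13-0->q7; q13-1->q6; q14-0->q9; q14-1->q2

Handle the two conditions separately and then intersect. One (5 states) tracks how much of the suffix `1001` has currently been matched; the other (3 states) tracks the input length modulo 3. Each combined state is a pair, one component from each; accept when both components accept.
A 15-state machine:
          0    1  
>  q0     q1   q2 
   q1     q3   q4 
   q2     q5   q4 
   q3     q0   q6 
   q4     q7   q6 
   q5     q8   q6 
   q6     q9   q2 
   q7    q10   q2 
   q8     q1  q11 
   q9    q12   q4 
   q10    q3  q13 
 * q11    q5   q4 
   q12    q0  q14 
   q13    q7   q6 
   q14    q9   q2 
(> = start, * = accepting)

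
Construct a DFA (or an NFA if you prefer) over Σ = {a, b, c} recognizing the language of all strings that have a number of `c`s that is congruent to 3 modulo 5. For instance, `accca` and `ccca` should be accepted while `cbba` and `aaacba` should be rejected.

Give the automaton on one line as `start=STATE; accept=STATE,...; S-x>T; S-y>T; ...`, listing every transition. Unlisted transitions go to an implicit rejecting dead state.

Keep the running count of `c`s modulo 5: each `c` advances along the cycle S0 → S1 → S2 → S3 → S4 → S0 while other symbols loop. Accept at S3.
With 5 states:
        a   b   c  
>  S0   S0  S0  S1 
   S1   S1  S1  S2 
   S2   S2  S2  S3 
 * S3   S3  S3  S4 
   S4   S4  S4  S0 
(> = start, * = accepting)

start=S0; accept=S3; S0-a>S0; S0-b>S0; S0-c>S1; S1-a>S1; S1-b>S1; S1-c>S2; S2-a>S2; S2-b>S2; S2-c>S3; S3-a>S3; S3-b>S3; S3-c>S4; S4-a>S4; S4-b>S4; S4-c>S0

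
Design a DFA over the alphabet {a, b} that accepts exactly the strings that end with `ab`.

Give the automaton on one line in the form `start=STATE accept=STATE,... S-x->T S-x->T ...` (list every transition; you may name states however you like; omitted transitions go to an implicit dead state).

start=S0 accept=S2 S0-a->S1 S0-b->S0 S1-a->S1 S1-b->S2 S2-a->S1 S2-b->S0

Let each state record the length of the longest suffix of the input read so far that is also a prefix of `ab`. S1 means the last symbol is `a`; S2 means the last 2 symbols are `ab`. Accept only at S2, where the string currently ends in `ab`.
        a   b  
>  S0   S1  S0 
   S1   S1  S2 
 * S2   S1  S0 
(> = start, * = accepting)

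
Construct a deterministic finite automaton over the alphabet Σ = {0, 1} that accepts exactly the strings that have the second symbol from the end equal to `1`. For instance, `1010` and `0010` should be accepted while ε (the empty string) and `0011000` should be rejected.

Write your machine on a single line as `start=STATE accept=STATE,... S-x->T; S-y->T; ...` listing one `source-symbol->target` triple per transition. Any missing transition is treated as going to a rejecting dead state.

A DFA must remember the last 2 symbols (since which symbol is second-to-last isn't known until the input ends). Use one state per possible window of the last ≤2 symbols; accept from those whose window starts with `1`.
A 7-state machine:
        0   1  
>  q0   q1  q2 
   q1   q3  q4 
   q2   q5  q6 
   q3   q3  q4 
   q4   q5  q6 
 * q5   q3  q4 
 * q6   q5  q6 
(> = start, * = accepting)

start=q0; accept=q5,q6; q0-0->q1; q0-1->q2; q1-0->q3; q1-1->q4; q2-0->q5; q2-1->q6; q3-0->q3; q3-1->q4; q4-0->q5; q4-1->q6; q5-0->q3; q5-1->q4; q6-0->q5; q6-1->q6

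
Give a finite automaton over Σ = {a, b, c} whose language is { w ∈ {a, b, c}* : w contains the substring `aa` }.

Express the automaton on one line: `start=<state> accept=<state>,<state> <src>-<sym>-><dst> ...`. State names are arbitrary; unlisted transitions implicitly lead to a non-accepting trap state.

start=q0 accept=q2 q0-a->q1 q0-b->q0 q0-c->q0 q1-a->q2 q1-b->q0 q1-c->q0 q2-a->q2 q2-b->q2 q2-c->q2

Track how much of `aa` has been matched so far: state q0 is no progress, q2 is the absorbing accept state reached once `aa` has occurred. Intermediate states record partial matches; on a mismatch, fall back to the longest reusable overlap.
3 states suffice.
        a   b   c  
>  q0   q1  q0  q0 
   q1   q2  q0  q0 
 * q2   q2  q2  q2 
(> = start, * = accepting)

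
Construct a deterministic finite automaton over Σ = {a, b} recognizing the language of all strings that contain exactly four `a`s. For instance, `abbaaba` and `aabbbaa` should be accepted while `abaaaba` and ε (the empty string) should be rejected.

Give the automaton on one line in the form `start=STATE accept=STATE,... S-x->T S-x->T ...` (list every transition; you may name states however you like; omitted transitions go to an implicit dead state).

start=q0 accept=q4 q0-a->q1 q0-b->q0 q1-a->q2 q1-b->q1 q2-a->q3 q2-b->q2 q3-a->q4 q3-b->q3 q4-a->q5 q4-b->q4 q5-a->q5 q5-b->q5

Only the number of `a`s matters, and only up to 5. Make a chain q0 → q1 → q2 → q3 → q4 → q5 advanced by each `a` (with q5 absorbing); every other symbol self-loops. The accepting set is {q4}.
A 6-state machine:
        a   b  
>  q0   q1  q0 
   q1   q2  q1 
   q2   q3  q2 
   q3   q4  q3 
 * q4   q5  q4 
   q5   q5  q5 
(> = start, * = accepting)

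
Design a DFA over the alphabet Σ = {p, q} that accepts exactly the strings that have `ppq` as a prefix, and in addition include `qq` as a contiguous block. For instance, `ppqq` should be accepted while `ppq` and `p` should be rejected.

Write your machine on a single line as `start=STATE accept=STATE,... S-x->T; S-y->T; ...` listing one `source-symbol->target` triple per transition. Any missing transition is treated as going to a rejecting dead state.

start=S0; accept=S8; S0-p->S1; S0-q->S2; S1-p->S3; S1-q->S2; S2-p->S4; S2-q->S5; S3-p->S4; S3-q->S6; S4-p->S4; S4-q->S2; S5-p->S5; S5-q->S5; S6-p->S7; S6-q->S8; S7-p->S7; S7-q->S6; S8-p->S8; S8-q->S8

Handle the two conditions separately and then intersect. The first has 5 states tracking whether the input so far still matches the prefix `ppq`; the second has 3 states tracking whether and how much of `qq` has been seen. A product state is a pair (one from each), accepting exactly when both do.
9 states suffice.
        p   q  
>  S0   S1  S2 
   S1   S3  S2 
   S2   S4  S5 
   S3   S4  S6 
   S4   S4  S2 
   S5   S5  S5 
   S6   S7  S8 
   S7   S7  S6 
 * S8   S8  S8 
(> = start, * = accepting)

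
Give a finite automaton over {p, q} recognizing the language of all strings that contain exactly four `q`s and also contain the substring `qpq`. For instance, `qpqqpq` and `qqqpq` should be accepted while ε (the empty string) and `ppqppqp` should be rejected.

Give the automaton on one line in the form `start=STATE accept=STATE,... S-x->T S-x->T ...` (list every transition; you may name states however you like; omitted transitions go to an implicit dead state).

start=S0 accept=S12 S0-p->S0 S0-q->S1 S1-p->S2 S1-q->S3 S2-p->S4 S2-q->S5 S3-p->S6 S3-q->S7 S4-p->S4 S4-q->S3 S5-p->S5 S5-q->S8 S6-p->S9 S6-q->S8 S7-p->S10 S7-q->S11 S8-p->S8 S8-q->S12 S9-p->S9 S9-q->S7 S10-p->S11 S10-q->S12 S11-p->S11 S11-q->S11 S12-p->S12 S12-q->S11

Handle the two conditions separately and then intersect. One (6 states) tracks the count of `q`s, saturating at 5; the other (4 states) tracks whether and how much of `qpq` has been seen. Each combined state is a pair, one component from each; accept when both components accept. Equivalent product states are then merged.
A 13-state machine:
          p    q  
>  S0     S0   S1 
   S1     S2   S3 
   S2     S4   S5 
   S3     S6   S7 
   S4     S4   S3 
   S5     S5   S8 
   S6     S9   S8 
   S7    S10  S11 
   S8     S8  S12 
   S9     S9   S7 
   S10   S11  S12 
   S11   S11  S11 
 * S12   S12  S11 
(> = start, * = accepting)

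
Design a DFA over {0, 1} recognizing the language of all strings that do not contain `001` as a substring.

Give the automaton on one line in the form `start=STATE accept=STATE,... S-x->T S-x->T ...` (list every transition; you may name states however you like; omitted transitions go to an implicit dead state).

Track partial matches of the forbidden pattern `001`. State q3 is a dead state reached once `001` has occurred; every other state accepts. q0 means no part of `001` is currently matched.
4 states suffice.
        0   1  
>* q0   q1  q0 
 * q1   q2  q0 
 * q2   q2  q3 
   q3   q3  q3 
(> = start, * = accepting)

start=q0 accept=q0,q1,q2 q0-0->q1 q0-1->q0 q1-0->q2 q1-1->q0 q2-0->q2 q2-1->q3 q3-0->q3 q3-1->q3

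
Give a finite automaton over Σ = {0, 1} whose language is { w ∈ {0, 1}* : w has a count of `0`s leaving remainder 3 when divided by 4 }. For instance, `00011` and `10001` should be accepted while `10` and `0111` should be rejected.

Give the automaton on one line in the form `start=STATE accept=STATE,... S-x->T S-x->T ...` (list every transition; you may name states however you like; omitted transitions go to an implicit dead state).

start=q0 accept=q3 q0-0->q1 q0-1->q0 q1-0->q2 q1-1->q1 q2-0->q3 q2-1->q2 q3-0->q0 q3-1->q3

The only thing that matters is how many `0`s have appeared, reduced mod 4. Use one state per residue: q0 for 0, …, q3 for 3. Reading `0` moves to the next residue; anything else stays put. q3 is accepting.
A 4-state machine:
        0   1  
>  q0   q1  q0 
   q1   q2  q1 
   q2   q3  q2 
 * q3   q0  q3 
(> = start, * = accepting)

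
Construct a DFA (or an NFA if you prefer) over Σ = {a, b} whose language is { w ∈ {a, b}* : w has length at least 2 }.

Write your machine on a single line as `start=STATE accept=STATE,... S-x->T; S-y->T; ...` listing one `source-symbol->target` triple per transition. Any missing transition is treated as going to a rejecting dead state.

We only need to distinguish lengths 0, 1, …, 2, and '>2'. Chain s0 → s1 → s2 → s3 on every symbol, with s3 looping. Accepting states: {s2, s3}.
A 4-state machine:
        a   b  
>  s0   s1  s1 
   s1   s2  s2 
 * s2   s3  s3 
 * s3   s3  s3 
(> = start, * = accepting)

start=s0; accept=s2,s3; s0-a->s1; s0-b->s1; s1-a->s2; s1-b->s2; s2-a->s3; s2-b->s3; s3-a->s3; s3-b->s3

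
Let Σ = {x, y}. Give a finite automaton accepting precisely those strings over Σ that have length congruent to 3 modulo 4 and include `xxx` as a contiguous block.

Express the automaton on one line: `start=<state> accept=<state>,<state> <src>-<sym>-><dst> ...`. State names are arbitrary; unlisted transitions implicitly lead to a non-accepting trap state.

Build one automaton per condition and run them in lockstep. The first has 4 states tracking the input length modulo 4; the second has 4 states tracking whether and how much of `xxx` has been seen. A product state is a pair (one from each), accepting exactly when both do.
With 16 states:
          x    y  
>  S0     S1   S2 
   S1     S3   S4 
   S2     S5   S4 
   S3     S6   S7 
   S4     S8   S7 
   S5     S9   S7 
 * S6    S10  S10 
   S7    S11   S0 
   S8    S12   S0 
   S9    S10   S0 
   S10   S13  S13 
   S11   S14   S2 
   S12   S13   S2 
   S13   S15  S15 
   S14   S15   S4 
   S15    S6   S6 
(> = start, * = accepting)

start=S0 accept=S6 S0-x->S1 S0-y->S2 S1-x->S3 S1-y->S4 S2-x->S5 S2-y->S4 S3-x->S6 S3-y->S7 S4-x->S8 S4-y->S7 S5-x->S9 S5-y->S7 S6-x->S10 S6-y->S10 S7-x->S11 S7-y->S0 S8-x->S12 S8-y->S0 S9-x->S10 S9-y->S0 S10-x->S13 S10-y->S13 S11-x->S14 S11-y->S2 S12-x->S13 S12-y->S2 S13-x->S15 S13-y->S15 S14-x->S15 S14-y->S4 S15-x->S6 S15-y->S6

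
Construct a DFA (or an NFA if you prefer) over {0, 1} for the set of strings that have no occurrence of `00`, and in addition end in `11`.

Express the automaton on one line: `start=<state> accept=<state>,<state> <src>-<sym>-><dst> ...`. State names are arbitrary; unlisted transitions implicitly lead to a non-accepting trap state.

start=s0 accept=s4 s0-0->s1 s0-1->s2 s1-0->s3 s1-1->s2 s2-0->s1 s2-1->s4 s3-0->s3 s3-1->s3 s4-0->s1 s4-1->s4

Build one automaton per condition and run them in lockstep. The first has 3 states tracking partial matches of the forbidden pattern `00`; the second has 3 states tracking how much of the suffix `11` has currently been matched. A product state is a pair (one from each), accepting exactly when both do. Equivalent product states are then merged.
5 states suffice.
        0   1  
>  s0   s1  s2 
   s1   s3  s2 
   s2   s1  s4 
   s3   s3  s3 
 * s4   s1  s4 
(> = start, * = accepting)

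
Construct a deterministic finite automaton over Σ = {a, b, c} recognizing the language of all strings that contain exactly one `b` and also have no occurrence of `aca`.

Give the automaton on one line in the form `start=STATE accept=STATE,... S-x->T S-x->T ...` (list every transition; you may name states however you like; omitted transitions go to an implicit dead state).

Handle the two conditions separately and then intersect. The first has 3 states tracking the count of `b`s, saturating at 2; the second has 4 states tracking partial matches of the forbidden pattern `aca`. A product state is a pair (one from each), accepting exactly when both do.
          a    b    c  
>  q0     q1   q2   q0 
   q1     q1   q2   q3 
 * q2     q4   q5   q2 
   q3     q6   q2   q0 
 * q4     q4   q5   q7 
   q5     q8   q5   q5 
   q6     q6   q9   q6 
 * q7     q9   q5   q2 
   q8     q8   q5  q10 
   q9     q9  q11   q9 
   q10   q11   q5   q5 
   q11   q11  q11  q11 
(> = start, * = accepting)

start=q0 accept=q2,q4,q7 q0-a->q1 q0-b->q2 q0-c->q0 q1-a->q1 q1-b->q2 q1-c->q3 q2-a->q4 q2-b->q5 q2-c->q2 q3-a->q6 q3-b->q2 q3-c->q0 q4-a->q4 q4-b->q5 q4-c->q7 q5-a->q8 q5-b->q5 q5-c->q5 q6-a->q6 q6-b->q9 q6-c->q6 q7-a->q9 q7-b->q5 q7-c->q2 q8-a->q8 q8-b->q5 q8-c->q10 q9-a->q9 q9-b->q11 q9-c->q9 q10-a->q11 q10-b->q5 q10-c->q5 q11-a->q11 q11-b->q11 q11-c->q11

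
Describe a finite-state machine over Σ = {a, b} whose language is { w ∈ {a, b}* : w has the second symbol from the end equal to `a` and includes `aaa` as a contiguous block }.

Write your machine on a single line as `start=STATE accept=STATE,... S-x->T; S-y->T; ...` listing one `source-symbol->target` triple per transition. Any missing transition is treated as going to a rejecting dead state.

start=S0; accept=S3,S4; S0-a->S1; S0-b->S0; S1-a->S2; S1-b->S0; S2-a->S3; S2-b->S0; S3-a->S3; S3-b->S4; S4-a->S5; S4-b->S6; S5-a->S3; S5-b->S4; S6-a->S5; S6-b->S6

Build one automaton per condition and run them in lockstep. One (7 states) tracks the last 2 symbols read; the other (4 states) tracks whether and how much of `aaa` has been seen. Each combined state is a pair, one component from each; accept when both components accept. Minimizing collapses redundant product states.
        a   b  
>  S0   S1  S0 
   S1   S2  S0 
   S2   S3  S0 
 * S3   S3  S4 
 * S4   S5  S6 
   S5   S3  S4 
   S6   S5  S6 
(> = start, * = accepting)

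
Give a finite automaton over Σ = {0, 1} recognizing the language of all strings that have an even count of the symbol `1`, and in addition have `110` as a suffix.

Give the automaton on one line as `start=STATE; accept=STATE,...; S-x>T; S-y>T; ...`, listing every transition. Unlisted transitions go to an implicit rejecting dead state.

Build one automaton per condition and run them in lockstep. One (2 states) tracks the count of `1`s modulo 2; the other (4 states) tracks how much of the suffix `110` has currently been matched. Each combined state is a pair, one component from each; accept when both components accept. Minimizing collapses redundant product states.
With 5 states:
        0   1  
>  s0   s0  s1 
   s1   s2  s3 
   s2   s2  s0 
   s3   s4  s1 
 * s4   s0  s1 
(> = start, * = accepting)

start=s0; accept=s4; s0-0>s0; s0-1>s1; s1-0>s2; s1-1>s3; s2-0>s2; s2-1>s0; s3-0>s4; s3-1>s1; s4-0>s0; s4-1>s1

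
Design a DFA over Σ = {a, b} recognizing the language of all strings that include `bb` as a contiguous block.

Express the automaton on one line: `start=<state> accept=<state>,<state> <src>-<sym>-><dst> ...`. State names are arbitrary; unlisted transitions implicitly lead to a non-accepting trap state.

States s0..s1 record the length of the longest prefix of `bb` that matches the current input suffix. Reaching s2 means `bb` has been seen, and we stay there forever. Accept from s2.
3 states suffice.
        a   b  
>  s0   s0  s1 
   s1   s0  s2 
 * s2   s2  s2 
(> = start, * = accepting)

start=s0 accept=s2 s0-a->s0 s0-b->s1 s1-a->s0 s1-b->s2 s2-a->s2 s2-b->s2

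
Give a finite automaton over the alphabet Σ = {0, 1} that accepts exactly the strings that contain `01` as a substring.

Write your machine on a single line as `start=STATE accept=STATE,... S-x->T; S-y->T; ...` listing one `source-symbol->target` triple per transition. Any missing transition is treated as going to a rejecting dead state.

States s0..s1 record the length of the longest prefix of `01` that matches the current input suffix. Reaching s2 means `01` has been seen, and we stay there forever. Accept from s2.
        0   1  
>  s0   s1  s0 
   s1   s1  s2 
 * s2   s2  s2 
(> = start, * = accepting)

start=s0; accept=s2; s0-0->s1; s0-1->s0; s1-0->s1; s1-1->s2; s2-0->s2; s2-1->s2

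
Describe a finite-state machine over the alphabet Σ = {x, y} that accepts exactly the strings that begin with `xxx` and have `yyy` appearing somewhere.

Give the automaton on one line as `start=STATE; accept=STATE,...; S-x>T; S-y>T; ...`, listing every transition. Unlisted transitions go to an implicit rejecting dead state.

start=q0; accept=q10; q0-x>q1; q0-y>q2; q1-x>q3; q1-y>q2; q2-x>q4; q2-y>q5; q3-x>q6; q3-y>q2; q4-x>q4; q4-y>q2; q5-x>q4; q5-y>q7; q6-x>q6; q6-y>q8; q7-x>q7; q7-y>q7; q8-x>q6; q8-y>q9; q9-x>q6; q9-y>q10; q10-x>q10; q10-y>q10

Run two small machines in parallel and take their product. One (5 states) tracks whether the input so far still matches the prefix `xxx`; the other (4 states) tracks whether and how much of `yyy` has been seen. Each combined state is a pair, one component from each; accept when both components accept.
With 11 states:
          x    y  
>  q0     q1   q2 
   q1     q3   q2 
   q2     q4   q5 
   q3     q6   q2 
   q4     q4   q2 
   q5     q4   q7 
   q6     q6   q8 
   q7     q7   q7 
   q8     q6   q9 
   q9     q6  q10 
 * q10   q10  q10 
(> = start, * = accepting)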